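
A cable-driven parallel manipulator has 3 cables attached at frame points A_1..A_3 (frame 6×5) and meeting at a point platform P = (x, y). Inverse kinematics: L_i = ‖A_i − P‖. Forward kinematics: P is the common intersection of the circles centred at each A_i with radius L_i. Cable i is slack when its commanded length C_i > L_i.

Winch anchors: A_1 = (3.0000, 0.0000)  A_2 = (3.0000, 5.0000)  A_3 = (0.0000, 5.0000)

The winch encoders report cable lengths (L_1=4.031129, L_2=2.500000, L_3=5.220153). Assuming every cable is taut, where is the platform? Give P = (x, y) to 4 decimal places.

each cable: (A_i−P)·(A_i−P) = L_i²; let q_i = ‖A_i‖²−L_i²
q_1 = 9.0000+0.0000−16.2500 = -7.2500
row 1: 0.0000x − 10.0000y = -35.0000  (q_2=27.7500)
row 2: 6.0000x − 10.0000y = -5.0000  (q_3=-2.2500)
Cramer on rows 1–2 → x = 5.0000, y = 3.5000

(5.0000, 3.5000)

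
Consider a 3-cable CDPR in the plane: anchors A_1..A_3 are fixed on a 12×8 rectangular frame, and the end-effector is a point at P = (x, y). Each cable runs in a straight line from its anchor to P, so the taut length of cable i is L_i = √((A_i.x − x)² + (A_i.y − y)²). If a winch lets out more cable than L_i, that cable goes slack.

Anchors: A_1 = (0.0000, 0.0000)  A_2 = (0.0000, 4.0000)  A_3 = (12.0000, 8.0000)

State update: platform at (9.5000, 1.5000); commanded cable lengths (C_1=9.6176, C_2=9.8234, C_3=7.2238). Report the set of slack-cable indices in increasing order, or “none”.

3

cable 1: L_1 = ‖A_1−P‖ = 9.6177;  C_1 = 9.6176 → taut
cable 2: L_2 = ‖A_2−P‖ = 9.8234;  C_2 = 9.8234 → taut
cable 3: L_3 = ‖A_3−P‖ = 6.9642;  C_3 = 7.2238 → slack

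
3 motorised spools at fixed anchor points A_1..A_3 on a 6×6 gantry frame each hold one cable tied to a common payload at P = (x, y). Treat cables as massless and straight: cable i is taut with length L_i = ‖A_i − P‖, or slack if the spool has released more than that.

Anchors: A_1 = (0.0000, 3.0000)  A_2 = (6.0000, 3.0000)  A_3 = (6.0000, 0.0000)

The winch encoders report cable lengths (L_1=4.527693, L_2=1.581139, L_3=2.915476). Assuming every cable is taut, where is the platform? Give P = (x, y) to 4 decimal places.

(4.5000, 2.5000)

expand ‖A_i−P‖²=L_i² and subtract eq 1 (q_i ≔ ‖A_i‖²−L_i²)
q_1 = 0.0000+9.0000−20.5000 = -11.5000
eq1−eq2 → [-12.0000  0.0000]·P = -54.0000
eq1−eq3 → [-12.0000  6.0000]·P = -39.0000
2×2 solve → P = (4.5000, 2.5000)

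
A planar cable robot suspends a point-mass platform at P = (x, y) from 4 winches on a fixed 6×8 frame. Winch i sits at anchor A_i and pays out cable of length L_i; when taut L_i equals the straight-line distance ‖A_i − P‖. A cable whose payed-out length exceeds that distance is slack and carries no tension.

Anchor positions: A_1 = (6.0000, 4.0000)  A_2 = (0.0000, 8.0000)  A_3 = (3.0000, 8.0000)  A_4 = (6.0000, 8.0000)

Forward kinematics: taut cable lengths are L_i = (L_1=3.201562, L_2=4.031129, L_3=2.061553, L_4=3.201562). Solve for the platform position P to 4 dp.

(3.5000, 6.0000)

each cable: (A_i−P)·(A_i−P) = L_i²; let k_i = ‖A_i‖²−L_i²
k_1 = 36.0000+16.0000−10.2500 = 41.7500
row 1: 12.0000x − 8.0000y = -6.0000  (k_2=47.7500)
row 2: 6.0000x − 8.0000y = -27.0000  (k_3=68.7500)
row 3: 0.0000x − 8.0000y = -48.0000  (k_4=89.7500)
Cramer on rows 1–2 → x = 3.5000, y = 6.0000
check cable 4: ‖A_4−P‖² = 10.2500 ≈ L_4² = 10.2500 ✓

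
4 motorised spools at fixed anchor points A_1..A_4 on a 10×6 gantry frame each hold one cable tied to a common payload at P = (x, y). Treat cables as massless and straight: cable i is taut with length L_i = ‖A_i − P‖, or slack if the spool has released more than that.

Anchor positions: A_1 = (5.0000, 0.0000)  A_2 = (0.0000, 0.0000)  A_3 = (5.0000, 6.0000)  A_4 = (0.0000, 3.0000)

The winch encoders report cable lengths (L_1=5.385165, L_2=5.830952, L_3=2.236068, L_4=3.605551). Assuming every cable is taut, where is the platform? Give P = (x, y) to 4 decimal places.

each cable: (A_i−P)·(A_i−P) = L_i²; let c_i = ‖A_i‖²−L_i²
c_1 = 25.0000+0.0000−29.0000 = -4.0000
row 1: 10.0000x + 0.0000y = 30.0000  (c_2=-34.0000)
row 2: 0.0000x − 12.0000y = -60.0000  (c_3=56.0000)
row 3: 10.0000x − 6.0000y = 0.0000  (c_4=-4.0000)
Cramer on rows 1–2 → x = 3.0000, y = 5.0000
check cable 4: ‖A_4−P‖² = 13.0000 ≈ L_4² = 13.0000 ✓

(3.0000, 5.0000)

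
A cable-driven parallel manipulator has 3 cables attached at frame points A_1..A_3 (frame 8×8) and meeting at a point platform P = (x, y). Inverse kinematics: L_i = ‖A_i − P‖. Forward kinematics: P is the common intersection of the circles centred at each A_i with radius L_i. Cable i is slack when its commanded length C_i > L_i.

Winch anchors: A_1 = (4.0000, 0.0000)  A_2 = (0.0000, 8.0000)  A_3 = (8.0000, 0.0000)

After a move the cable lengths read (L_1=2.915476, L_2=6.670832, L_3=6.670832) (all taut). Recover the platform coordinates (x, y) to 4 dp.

(1.5000, 1.5000)

expand ‖A_i−P‖²=L_i² and subtract eq 1 (c_i ≔ ‖A_i‖²−L_i²)
c_1 = 16.0000+0.0000−8.5000 = 7.5000
eq1−eq2 → [8.0000  -16.0000]·P = -12.0000
eq1−eq3 → [-8.0000  0.0000]·P = -12.0000
2×2 solve → P = (1.5000, 1.5000)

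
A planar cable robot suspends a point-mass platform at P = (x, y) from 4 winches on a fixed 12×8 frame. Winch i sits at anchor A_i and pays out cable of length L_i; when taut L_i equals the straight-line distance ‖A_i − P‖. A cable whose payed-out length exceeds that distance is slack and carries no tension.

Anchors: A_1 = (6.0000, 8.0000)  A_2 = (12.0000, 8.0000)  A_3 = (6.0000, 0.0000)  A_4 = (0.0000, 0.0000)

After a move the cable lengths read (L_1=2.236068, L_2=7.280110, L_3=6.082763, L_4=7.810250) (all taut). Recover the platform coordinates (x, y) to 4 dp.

(5.0000, 6.0000)

circle eqns → linear via eq_j − eq_1; set k_j = A_j·A_j − L_j²
k_1 = 36.0000+64.0000−5.0000 = 95.0000
-12.0000·x + 0.0000·y = k_1−k_2 = -60.0000
0.0000·x + 16.0000·y = k_1−k_3 = 96.0000
12.0000·x + 16.0000·y = k_1−k_4 = 156.0000
solve first two rows → x=5.0000, y=6.0000
check cable 4: ‖A_4−P‖² = 61.0000 ≈ L_4² = 61.0000 ✓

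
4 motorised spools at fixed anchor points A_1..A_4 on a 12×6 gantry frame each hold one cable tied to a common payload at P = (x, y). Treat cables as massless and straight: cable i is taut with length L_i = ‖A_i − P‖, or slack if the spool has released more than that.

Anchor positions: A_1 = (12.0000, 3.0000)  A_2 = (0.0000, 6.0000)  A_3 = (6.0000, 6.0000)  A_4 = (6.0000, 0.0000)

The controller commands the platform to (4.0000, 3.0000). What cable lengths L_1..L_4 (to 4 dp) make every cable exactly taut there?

L_1: Δ = A_1−P = (8.0000, 0.0000) → ‖Δ‖ = √64.0000 = 8.0000
L_2: Δ = A_2−P = (-4.0000, 3.0000) → ‖Δ‖ = √25.0000 = 5.0000
L_3: Δ = A_3−P = (2.0000, 3.0000) → ‖Δ‖ = √13.0000 = 3.6056
L_4: Δ = A_4−P = (2.0000, -3.0000) → ‖Δ‖ = √13.0000 = 3.6056

(8.0000, 5.0000, 3.6056, 3.6056)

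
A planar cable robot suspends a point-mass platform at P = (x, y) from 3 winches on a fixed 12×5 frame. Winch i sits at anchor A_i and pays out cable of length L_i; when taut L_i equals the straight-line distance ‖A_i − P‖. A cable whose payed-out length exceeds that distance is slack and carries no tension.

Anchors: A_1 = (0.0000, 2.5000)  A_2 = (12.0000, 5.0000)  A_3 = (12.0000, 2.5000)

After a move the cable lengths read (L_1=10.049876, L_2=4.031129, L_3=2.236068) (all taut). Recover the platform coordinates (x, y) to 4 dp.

(10.0000, 1.5000)

each cable: (A_i−P)·(A_i−P) = L_i²; let c_i = ‖A_i‖²−L_i²
c_1 = 0.0000+6.2500−101.0000 = -94.7500
row 1: -24.0000x − 5.0000y = -247.5000  (c_2=152.7500)
row 2: -24.0000x + 0.0000y = -240.0000  (c_3=145.2500)
Cramer on rows 1–2 → x = 10.0000, y = 1.5000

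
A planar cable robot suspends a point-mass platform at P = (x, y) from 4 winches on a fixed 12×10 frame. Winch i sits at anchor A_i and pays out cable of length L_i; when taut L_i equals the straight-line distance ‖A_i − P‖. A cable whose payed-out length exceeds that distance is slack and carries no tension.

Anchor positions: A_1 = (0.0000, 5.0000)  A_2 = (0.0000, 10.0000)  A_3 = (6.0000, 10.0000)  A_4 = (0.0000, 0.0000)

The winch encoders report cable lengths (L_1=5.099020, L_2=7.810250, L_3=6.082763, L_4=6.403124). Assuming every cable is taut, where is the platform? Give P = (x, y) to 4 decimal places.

expand ‖A_i−P‖²=L_i² and subtract eq 1 (k_i ≔ ‖A_i‖²−L_i²)
k_1 = 0.0000+25.0000−26.0000 = -1.0000
eq1−eq2 → [0.0000  -10.0000]·P = -40.0000
eq1−eq3 → [-12.0000  -10.0000]·P = -100.0000
eq1−eq4 → [0.0000  10.0000]·P = 40.0000
2×2 solve → P = (5.0000, 4.0000)
check cable 4: ‖A_4−P‖² = 41.0000 ≈ L_4² = 41.0000 ✓

(5.0000, 4.0000)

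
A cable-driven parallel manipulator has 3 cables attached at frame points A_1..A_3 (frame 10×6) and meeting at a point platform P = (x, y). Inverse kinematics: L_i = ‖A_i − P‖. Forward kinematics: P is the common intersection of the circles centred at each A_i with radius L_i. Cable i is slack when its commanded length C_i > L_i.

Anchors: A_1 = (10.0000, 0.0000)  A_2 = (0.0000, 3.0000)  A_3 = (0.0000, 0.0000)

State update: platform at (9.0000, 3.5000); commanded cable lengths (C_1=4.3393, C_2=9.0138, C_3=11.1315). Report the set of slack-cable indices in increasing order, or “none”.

cable 1: L_1 = ‖A_1−P‖ = 3.6401;  C_1 = 4.3393 → slack
cable 2: L_2 = ‖A_2−P‖ = 9.0139;  C_2 = 9.0138 → taut
cable 3: L_3 = ‖A_3−P‖ = 9.6566;  C_3 = 11.1315 → slack

1, 3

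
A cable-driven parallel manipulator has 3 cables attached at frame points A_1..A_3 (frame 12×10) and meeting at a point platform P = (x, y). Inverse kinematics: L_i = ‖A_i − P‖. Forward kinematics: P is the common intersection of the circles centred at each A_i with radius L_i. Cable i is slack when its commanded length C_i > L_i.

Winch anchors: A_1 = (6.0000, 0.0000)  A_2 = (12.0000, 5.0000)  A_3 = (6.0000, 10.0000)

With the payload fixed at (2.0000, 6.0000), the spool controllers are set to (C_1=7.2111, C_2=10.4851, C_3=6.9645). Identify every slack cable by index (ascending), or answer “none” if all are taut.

cable 1: √((4.0000)²+(-6.0000)²)=7.2111, C_1=7.2111: taut
cable 2: √((10.0000)²+(-1.0000)²)=10.0499, C_2=10.4851: slack
cable 3: √((4.0000)²+(4.0000)²)=5.6569, C_3=6.9645: slack

2, 3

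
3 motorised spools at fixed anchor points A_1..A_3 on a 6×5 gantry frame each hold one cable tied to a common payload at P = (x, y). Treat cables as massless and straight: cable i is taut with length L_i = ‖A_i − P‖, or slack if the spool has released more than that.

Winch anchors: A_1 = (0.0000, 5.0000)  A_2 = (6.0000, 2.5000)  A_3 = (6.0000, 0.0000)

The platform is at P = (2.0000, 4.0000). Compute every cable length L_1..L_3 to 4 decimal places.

cable 1: Δx=-2.0000, Δy=1.0000; L_1 = √(Δx²+Δy²) = 2.2361
cable 2: Δx=4.0000, Δy=-1.5000; L_2 = √(Δx²+Δy²) = 4.2720
cable 3: Δx=4.0000, Δy=-4.0000; L_3 = √(Δx²+Δy²) = 5.6569

(2.2361, 4.2720, 5.6569)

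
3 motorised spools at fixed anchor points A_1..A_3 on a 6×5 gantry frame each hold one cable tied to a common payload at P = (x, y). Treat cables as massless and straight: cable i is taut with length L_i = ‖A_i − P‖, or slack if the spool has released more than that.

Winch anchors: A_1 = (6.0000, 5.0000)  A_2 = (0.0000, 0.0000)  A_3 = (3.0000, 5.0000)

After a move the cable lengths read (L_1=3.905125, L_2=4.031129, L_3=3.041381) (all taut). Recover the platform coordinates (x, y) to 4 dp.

circle eqns → linear via eq_j − eq_1; set c_j = A_j·A_j − L_j²
c_1 = 36.0000+25.0000−15.2500 = 45.7500
12.0000·x + 10.0000·y = c_1−c_2 = 62.0000
6.0000·x + 0.0000·y = c_1−c_3 = 21.0000
solve first two rows → x=3.5000, y=2.0000

(3.5000, 2.0000)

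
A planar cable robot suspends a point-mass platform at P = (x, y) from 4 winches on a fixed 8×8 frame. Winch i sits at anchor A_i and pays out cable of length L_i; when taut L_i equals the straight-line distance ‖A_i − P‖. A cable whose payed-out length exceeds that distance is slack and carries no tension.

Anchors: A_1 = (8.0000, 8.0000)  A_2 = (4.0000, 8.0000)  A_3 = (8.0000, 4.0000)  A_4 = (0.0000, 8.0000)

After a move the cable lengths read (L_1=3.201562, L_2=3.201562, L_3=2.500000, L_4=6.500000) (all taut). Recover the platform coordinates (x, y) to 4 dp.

circle eqns → linear via eq_j − eq_1; set k_j = A_j·A_j − L_j²
k_1 = 64.0000+64.0000−10.2500 = 117.7500
8.0000·x + 0.0000·y = k_1−k_2 = 48.0000
0.0000·x + 8.0000·y = k_1−k_3 = 44.0000
16.0000·x + 0.0000·y = k_1−k_4 = 96.0000
solve first two rows → x=6.0000, y=5.5000
check cable 4: ‖A_4−P‖² = 42.2500 ≈ L_4² = 42.2500 ✓

(6.0000, 5.5000)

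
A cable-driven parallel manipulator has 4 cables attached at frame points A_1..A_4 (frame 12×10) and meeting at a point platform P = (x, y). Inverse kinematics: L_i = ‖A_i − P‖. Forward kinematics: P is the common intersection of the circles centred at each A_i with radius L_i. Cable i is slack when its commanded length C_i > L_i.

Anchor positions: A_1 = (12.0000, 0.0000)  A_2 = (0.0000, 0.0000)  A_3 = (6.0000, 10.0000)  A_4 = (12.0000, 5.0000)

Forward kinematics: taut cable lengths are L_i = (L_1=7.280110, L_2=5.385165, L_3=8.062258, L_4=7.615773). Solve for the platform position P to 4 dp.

each cable: (A_i−P)·(A_i−P) = L_i²; let k_i = ‖A_i‖²−L_i²
k_1 = 144.0000+0.0000−53.0000 = 91.0000
row 1: 24.0000x + 0.0000y = 120.0000  (k_2=-29.0000)
row 2: 12.0000x − 20.0000y = 20.0000  (k_3=71.0000)
row 3: 0.0000x − 10.0000y = -20.0000  (k_4=111.0000)
Cramer on rows 1–2 → x = 5.0000, y = 2.0000
check cable 4: ‖A_4−P‖² = 58.0000 ≈ L_4² = 58.0000 ✓

(5.0000, 2.0000)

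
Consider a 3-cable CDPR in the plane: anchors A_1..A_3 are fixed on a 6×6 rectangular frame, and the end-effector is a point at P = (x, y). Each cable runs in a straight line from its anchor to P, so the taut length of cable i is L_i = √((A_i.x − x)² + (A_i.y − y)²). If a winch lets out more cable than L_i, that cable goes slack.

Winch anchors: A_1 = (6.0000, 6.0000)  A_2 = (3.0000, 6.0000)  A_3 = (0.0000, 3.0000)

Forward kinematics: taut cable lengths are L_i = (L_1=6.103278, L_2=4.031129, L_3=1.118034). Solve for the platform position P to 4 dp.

expand ‖A_i−P‖²=L_i² and subtract eq 1 (c_i ≔ ‖A_i‖²−L_i²)
c_1 = 36.0000+36.0000−37.2500 = 34.7500
eq1−eq2 → [6.0000  0.0000]·P = 6.0000
eq1−eq3 → [12.0000  6.0000]·P = 27.0000
2×2 solve → P = (1.0000, 2.5000)

(1.0000, 2.5000)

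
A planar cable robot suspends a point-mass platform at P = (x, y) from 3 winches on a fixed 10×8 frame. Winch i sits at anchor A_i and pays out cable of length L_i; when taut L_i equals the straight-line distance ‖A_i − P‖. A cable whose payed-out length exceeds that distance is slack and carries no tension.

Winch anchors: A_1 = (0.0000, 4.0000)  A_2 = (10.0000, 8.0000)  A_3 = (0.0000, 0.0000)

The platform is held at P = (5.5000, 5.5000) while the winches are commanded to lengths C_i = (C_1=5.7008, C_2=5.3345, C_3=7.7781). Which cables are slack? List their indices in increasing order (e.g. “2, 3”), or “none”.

2

cable 1: L_1 = ‖A_1−P‖ = 5.7009;  C_1 = 5.7008 → taut
cable 2: L_2 = ‖A_2−P‖ = 5.1478;  C_2 = 5.3345 → slack
cable 3: L_3 = ‖A_3−P‖ = 7.7782;  C_3 = 7.7781 → taut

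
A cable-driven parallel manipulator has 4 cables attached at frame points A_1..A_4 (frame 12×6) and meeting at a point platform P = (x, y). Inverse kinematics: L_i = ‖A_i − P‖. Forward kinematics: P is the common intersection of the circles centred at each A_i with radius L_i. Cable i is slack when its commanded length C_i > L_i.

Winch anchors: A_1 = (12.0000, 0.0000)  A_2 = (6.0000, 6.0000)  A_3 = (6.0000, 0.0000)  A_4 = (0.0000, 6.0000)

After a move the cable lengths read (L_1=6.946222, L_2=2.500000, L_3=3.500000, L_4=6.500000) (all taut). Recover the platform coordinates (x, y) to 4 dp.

each cable: (A_i−P)·(A_i−P) = L_i²; let q_i = ‖A_i‖²−L_i²
q_1 = 144.0000+0.0000−48.2500 = 95.7500
row 1: 12.0000x − 12.0000y = 30.0000  (q_2=65.7500)
row 2: 12.0000x + 0.0000y = 72.0000  (q_3=23.7500)
row 3: 24.0000x − 12.0000y = 102.0000  (q_4=-6.2500)
Cramer on rows 1–2 → x = 6.0000, y = 3.5000
check cable 4: ‖A_4−P‖² = 42.2500 ≈ L_4² = 42.2500 ✓

(6.0000, 3.5000)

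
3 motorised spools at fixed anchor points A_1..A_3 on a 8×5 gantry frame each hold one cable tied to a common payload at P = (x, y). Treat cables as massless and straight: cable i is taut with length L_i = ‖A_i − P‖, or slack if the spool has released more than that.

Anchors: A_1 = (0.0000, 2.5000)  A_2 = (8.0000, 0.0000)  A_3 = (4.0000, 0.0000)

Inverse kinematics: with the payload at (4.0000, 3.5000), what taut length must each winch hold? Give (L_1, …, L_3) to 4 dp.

(4.1231, 5.3151, 3.5000)

L_1 = √((0.0000−4.0000)² + (2.5000−3.5000)²) = 4.1231
L_2 = √((8.0000−4.0000)² + (0.0000−3.5000)²) = 5.3151
L_3 = √((4.0000−4.0000)² + (0.0000−3.5000)²) = 3.5000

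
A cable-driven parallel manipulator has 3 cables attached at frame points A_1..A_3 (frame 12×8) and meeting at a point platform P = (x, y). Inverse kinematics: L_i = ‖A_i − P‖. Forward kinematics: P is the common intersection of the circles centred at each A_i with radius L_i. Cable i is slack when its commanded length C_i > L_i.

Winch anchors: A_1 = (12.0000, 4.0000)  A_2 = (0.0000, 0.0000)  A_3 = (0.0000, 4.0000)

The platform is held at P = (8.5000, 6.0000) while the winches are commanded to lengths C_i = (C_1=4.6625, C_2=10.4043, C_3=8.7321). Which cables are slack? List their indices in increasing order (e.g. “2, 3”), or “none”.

1

cable 1: L_1 = ‖A_1−P‖ = 4.0311;  C_1 = 4.6625 → slack
cable 2: L_2 = ‖A_2−P‖ = 10.4043;  C_2 = 10.4043 → taut
cable 3: L_3 = ‖A_3−P‖ = 8.7321;  C_3 = 8.7321 → taut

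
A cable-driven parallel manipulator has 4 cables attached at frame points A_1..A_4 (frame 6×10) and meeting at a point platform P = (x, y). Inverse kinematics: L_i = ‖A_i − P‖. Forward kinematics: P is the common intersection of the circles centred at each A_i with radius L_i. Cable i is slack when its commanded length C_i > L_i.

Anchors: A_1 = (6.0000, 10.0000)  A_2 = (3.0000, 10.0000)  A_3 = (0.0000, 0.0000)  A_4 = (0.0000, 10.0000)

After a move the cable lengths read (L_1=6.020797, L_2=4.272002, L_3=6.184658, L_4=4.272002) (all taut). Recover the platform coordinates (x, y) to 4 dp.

circle eqns → linear via eq_j − eq_1; set c_j = A_j·A_j − L_j²
c_1 = 36.0000+100.0000−36.2500 = 99.7500
6.0000·x + 0.0000·y = c_1−c_2 = 9.0000
12.0000·x + 20.0000·y = c_1−c_3 = 138.0000
12.0000·x + 0.0000·y = c_1−c_4 = 18.0000
solve first two rows → x=1.5000, y=6.0000
check cable 4: ‖A_4−P‖² = 18.2500 ≈ L_4² = 18.2500 ✓

(1.5000, 6.0000)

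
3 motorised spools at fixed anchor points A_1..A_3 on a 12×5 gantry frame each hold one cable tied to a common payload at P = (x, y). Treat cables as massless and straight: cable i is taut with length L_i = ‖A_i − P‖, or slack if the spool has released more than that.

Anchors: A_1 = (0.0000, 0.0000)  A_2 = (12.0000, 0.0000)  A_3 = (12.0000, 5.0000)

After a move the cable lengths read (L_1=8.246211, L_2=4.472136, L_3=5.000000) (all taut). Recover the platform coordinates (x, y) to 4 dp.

(8.0000, 2.0000)

circle eqns → linear via eq_j − eq_1; set c_j = A_j·A_j − L_j²
c_1 = 0.0000+0.0000−68.0000 = -68.0000
-24.0000·x + 0.0000·y = c_1−c_2 = -192.0000
-24.0000·x − 10.0000·y = c_1−c_3 = -212.0000
solve first two rows → x=8.0000, y=2.0000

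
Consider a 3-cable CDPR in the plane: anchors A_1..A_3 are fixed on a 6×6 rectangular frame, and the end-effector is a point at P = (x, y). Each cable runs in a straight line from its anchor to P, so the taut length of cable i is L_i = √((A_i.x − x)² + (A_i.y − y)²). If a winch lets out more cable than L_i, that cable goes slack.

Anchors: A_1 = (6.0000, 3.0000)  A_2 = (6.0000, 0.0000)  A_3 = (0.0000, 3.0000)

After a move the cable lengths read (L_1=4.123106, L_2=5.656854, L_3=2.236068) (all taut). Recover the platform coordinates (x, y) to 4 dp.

each cable: (A_i−P)·(A_i−P) = L_i²; let q_i = ‖A_i‖²−L_i²
q_1 = 36.0000+9.0000−17.0000 = 28.0000
row 1: 0.0000x + 6.0000y = 24.0000  (q_2=4.0000)
row 2: 12.0000x + 0.0000y = 24.0000  (q_3=4.0000)
Cramer on rows 1–2 → x = 2.0000, y = 4.0000

(2.0000, 4.0000)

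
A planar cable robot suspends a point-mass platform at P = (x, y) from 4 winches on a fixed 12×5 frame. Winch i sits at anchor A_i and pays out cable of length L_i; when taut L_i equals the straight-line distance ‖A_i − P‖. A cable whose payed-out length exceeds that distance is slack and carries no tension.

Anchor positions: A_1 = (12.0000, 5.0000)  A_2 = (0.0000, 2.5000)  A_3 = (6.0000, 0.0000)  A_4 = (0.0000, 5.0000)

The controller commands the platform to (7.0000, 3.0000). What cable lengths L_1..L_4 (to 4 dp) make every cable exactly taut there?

L_1 = √((12.0000−7.0000)² + (5.0000−3.0000)²) = 5.3852
L_2 = √((0.0000−7.0000)² + (2.5000−3.0000)²) = 7.0178
L_3 = √((6.0000−7.0000)² + (0.0000−3.0000)²) = 3.1623
L_4 = √((0.0000−7.0000)² + (5.0000−3.0000)²) = 7.2801

(5.3852, 7.0178, 3.1623, 7.2801)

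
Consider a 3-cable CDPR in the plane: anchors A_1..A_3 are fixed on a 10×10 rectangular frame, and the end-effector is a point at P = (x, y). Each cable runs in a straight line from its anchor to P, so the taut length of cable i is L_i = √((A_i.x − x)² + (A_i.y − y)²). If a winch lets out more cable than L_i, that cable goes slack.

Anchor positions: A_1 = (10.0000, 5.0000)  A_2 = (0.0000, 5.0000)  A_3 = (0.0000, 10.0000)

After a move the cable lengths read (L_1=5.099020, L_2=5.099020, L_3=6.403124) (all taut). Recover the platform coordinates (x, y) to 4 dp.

each cable: (A_i−P)·(A_i−P) = L_i²; let c_i = ‖A_i‖²−L_i²
c_1 = 100.0000+25.0000−26.0000 = 99.0000
row 1: 20.0000x + 0.0000y = 100.0000  (c_2=-1.0000)
row 2: 20.0000x − 10.0000y = 40.0000  (c_3=59.0000)
Cramer on rows 1–2 → x = 5.0000, y = 6.0000

(5.0000, 6.0000)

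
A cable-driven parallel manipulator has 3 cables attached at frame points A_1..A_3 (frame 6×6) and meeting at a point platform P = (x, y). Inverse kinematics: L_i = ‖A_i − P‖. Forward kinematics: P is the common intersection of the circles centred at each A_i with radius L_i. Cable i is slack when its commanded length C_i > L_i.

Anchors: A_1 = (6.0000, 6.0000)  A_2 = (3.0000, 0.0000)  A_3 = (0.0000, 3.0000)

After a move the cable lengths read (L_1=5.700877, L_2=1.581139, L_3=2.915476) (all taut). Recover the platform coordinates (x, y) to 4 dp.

expand ‖A_i−P‖²=L_i² and subtract eq 1 (k_i ≔ ‖A_i‖²−L_i²)
k_1 = 36.0000+36.0000−32.5000 = 39.5000
eq1−eq2 → [6.0000  12.0000]·P = 33.0000
eq1−eq3 → [12.0000  6.0000]·P = 39.0000
2×2 solve → P = (2.5000, 1.5000)

(2.5000, 1.5000)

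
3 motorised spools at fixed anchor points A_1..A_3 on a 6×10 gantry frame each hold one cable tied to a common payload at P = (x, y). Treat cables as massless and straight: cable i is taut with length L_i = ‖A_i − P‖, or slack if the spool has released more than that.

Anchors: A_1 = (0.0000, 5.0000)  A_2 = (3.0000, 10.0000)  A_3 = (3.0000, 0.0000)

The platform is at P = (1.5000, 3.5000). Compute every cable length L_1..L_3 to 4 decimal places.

L_1: Δ = A_1−P = (-1.5000, 1.5000) → ‖Δ‖ = √4.5000 = 2.1213
L_2: Δ = A_2−P = (1.5000, 6.5000) → ‖Δ‖ = √44.5000 = 6.6708
L_3: Δ = A_3−P = (1.5000, -3.5000) → ‖Δ‖ = √14.5000 = 3.8079

(2.1213, 6.6708, 3.8079)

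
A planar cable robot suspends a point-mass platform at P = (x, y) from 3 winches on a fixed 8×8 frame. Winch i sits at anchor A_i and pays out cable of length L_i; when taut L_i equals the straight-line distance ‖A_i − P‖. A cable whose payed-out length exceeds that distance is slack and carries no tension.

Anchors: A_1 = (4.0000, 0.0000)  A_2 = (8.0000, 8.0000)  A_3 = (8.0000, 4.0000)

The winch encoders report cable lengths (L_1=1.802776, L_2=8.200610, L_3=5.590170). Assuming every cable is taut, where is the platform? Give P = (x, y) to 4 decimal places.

circle eqns → linear via eq_j − eq_1; set k_j = A_j·A_j − L_j²
k_1 = 16.0000+0.0000−3.2500 = 12.7500
-8.0000·x − 16.0000·y = k_1−k_2 = -48.0000
-8.0000·x − 8.0000·y = k_1−k_3 = -36.0000
solve first two rows → x=3.0000, y=1.5000

(3.0000, 1.5000)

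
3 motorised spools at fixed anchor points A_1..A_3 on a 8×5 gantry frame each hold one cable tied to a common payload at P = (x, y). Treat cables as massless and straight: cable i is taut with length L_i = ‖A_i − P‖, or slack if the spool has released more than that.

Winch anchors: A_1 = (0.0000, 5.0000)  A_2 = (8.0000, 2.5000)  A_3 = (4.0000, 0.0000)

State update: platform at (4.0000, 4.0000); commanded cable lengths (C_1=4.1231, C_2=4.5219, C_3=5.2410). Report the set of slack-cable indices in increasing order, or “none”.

cable 1: √((-4.0000)²+(1.0000)²)=4.1231, C_1=4.1231: taut
cable 2: √((4.0000)²+(-1.5000)²)=4.2720, C_2=4.5219: slack
cable 3: √((0.0000)²+(-4.0000)²)=4.0000, C_3=5.2410: slack

2, 3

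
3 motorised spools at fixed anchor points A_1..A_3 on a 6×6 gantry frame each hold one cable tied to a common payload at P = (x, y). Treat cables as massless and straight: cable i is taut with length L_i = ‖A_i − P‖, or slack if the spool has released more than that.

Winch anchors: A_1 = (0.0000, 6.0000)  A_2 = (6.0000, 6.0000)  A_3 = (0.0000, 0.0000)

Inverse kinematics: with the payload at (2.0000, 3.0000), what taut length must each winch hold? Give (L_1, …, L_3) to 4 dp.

(3.6056, 5.0000, 3.6056)

L_1 = √((0.0000−2.0000)² + (6.0000−3.0000)²) = 3.6056
L_2 = √((6.0000−2.0000)² + (6.0000−3.0000)²) = 5.0000
L_3 = √((0.0000−2.0000)² + (0.0000−3.0000)²) = 3.6056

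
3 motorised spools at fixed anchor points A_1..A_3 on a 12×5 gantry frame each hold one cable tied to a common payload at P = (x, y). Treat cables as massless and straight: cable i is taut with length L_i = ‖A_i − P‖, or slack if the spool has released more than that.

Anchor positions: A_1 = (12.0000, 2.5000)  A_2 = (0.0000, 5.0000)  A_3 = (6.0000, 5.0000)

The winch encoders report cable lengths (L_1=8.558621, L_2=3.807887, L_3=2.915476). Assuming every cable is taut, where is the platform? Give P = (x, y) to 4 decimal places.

(3.5000, 3.5000)

expand ‖A_i−P‖²=L_i² and subtract eq 1 (k_i ≔ ‖A_i‖²−L_i²)
k_1 = 144.0000+6.2500−73.2500 = 77.0000
eq1−eq2 → [24.0000  -5.0000]·P = 66.5000
eq1−eq3 → [12.0000  -5.0000]·P = 24.5000
2×2 solve → P = (3.5000, 3.5000)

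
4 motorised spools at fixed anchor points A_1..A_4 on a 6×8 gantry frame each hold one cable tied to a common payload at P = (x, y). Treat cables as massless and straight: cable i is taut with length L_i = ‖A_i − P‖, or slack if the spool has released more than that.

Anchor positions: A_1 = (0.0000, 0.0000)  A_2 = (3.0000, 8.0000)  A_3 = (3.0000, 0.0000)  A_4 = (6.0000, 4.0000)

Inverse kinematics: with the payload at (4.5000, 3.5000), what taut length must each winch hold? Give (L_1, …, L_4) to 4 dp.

L_1 = √((0.0000−4.5000)² + (0.0000−3.5000)²) = 5.7009
L_2 = √((3.0000−4.5000)² + (8.0000−3.5000)²) = 4.7434
L_3 = √((3.0000−4.5000)² + (0.0000−3.5000)²) = 3.8079
L_4 = √((6.0000−4.5000)² + (4.0000−3.5000)²) = 1.5811

(5.7009, 4.7434, 3.8079, 1.5811)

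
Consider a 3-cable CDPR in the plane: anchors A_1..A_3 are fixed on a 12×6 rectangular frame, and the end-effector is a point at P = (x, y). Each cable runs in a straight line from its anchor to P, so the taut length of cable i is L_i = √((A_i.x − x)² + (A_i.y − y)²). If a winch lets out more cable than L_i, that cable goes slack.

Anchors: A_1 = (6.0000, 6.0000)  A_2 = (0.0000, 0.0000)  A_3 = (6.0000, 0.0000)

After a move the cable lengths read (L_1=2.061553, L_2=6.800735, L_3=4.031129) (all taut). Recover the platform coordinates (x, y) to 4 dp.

circle eqns → linear via eq_j − eq_1; set k_j = A_j·A_j − L_j²
k_1 = 36.0000+36.0000−4.2500 = 67.7500
12.0000·x + 12.0000·y = k_1−k_2 = 114.0000
0.0000·x + 12.0000·y = k_1−k_3 = 48.0000
solve first two rows → x=5.5000, y=4.0000

(5.5000, 4.0000)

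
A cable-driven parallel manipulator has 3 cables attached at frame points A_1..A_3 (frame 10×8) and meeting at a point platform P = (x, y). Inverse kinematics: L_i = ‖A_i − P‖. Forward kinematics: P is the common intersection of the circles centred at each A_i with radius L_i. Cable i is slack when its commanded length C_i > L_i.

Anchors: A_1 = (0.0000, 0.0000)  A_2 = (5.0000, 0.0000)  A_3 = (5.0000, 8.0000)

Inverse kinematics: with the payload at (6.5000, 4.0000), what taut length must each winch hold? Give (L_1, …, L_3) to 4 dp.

L_1 = √((0.0000−6.5000)² + (0.0000−4.0000)²) = 7.6322
L_2 = √((5.0000−6.5000)² + (0.0000−4.0000)²) = 4.2720
L_3 = √((5.0000−6.5000)² + (8.0000−4.0000)²) = 4.2720

(7.6322, 4.2720, 4.2720)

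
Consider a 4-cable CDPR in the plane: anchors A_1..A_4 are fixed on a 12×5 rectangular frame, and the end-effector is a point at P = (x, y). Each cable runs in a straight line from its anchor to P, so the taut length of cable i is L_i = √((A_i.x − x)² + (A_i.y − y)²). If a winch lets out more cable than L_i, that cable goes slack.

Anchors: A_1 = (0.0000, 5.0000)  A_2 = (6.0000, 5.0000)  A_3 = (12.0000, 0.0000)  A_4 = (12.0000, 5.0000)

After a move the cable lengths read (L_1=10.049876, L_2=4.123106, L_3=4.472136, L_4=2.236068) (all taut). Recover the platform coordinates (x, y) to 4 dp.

each cable: (A_i−P)·(A_i−P) = L_i²; let c_i = ‖A_i‖²−L_i²
c_1 = 0.0000+25.0000−101.0000 = -76.0000
row 1: -12.0000x + 0.0000y = -120.0000  (c_2=44.0000)
row 2: -24.0000x + 10.0000y = -200.0000  (c_3=124.0000)
row 3: -24.0000x + 0.0000y = -240.0000  (c_4=164.0000)
Cramer on rows 1–2 → x = 10.0000, y = 4.0000
check cable 4: ‖A_4−P‖² = 5.0000 ≈ L_4² = 5.0000 ✓

(10.0000, 4.0000)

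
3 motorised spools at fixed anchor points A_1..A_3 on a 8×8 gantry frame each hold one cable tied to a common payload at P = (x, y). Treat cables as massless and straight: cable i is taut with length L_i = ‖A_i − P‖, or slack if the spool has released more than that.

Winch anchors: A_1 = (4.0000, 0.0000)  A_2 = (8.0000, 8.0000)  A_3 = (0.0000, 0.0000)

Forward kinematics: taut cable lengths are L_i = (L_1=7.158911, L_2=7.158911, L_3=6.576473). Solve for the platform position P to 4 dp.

(1.0000, 6.5000)

circle eqns → linear via eq_j − eq_1; set q_j = A_j·A_j − L_j²
q_1 = 16.0000+0.0000−51.2500 = -35.2500
-8.0000·x − 16.0000·y = q_1−q_2 = -112.0000
8.0000·x + 0.0000·y = q_1−q_3 = 8.0000
solve first two rows → x=1.0000, y=6.5000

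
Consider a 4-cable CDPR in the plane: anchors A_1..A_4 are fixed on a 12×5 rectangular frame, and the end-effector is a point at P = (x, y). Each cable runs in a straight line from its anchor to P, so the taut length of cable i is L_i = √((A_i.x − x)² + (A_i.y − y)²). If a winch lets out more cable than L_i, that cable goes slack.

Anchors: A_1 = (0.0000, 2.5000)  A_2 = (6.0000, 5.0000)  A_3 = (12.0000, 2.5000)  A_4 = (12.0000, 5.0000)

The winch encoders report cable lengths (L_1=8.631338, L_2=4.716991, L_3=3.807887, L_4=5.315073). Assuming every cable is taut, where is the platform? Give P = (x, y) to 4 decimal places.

expand ‖A_i−P‖²=L_i² and subtract eq 1 (c_i ≔ ‖A_i‖²−L_i²)
c_1 = 0.0000+6.2500−74.5000 = -68.2500
eq1−eq2 → [-12.0000  -5.0000]·P = -107.0000
eq1−eq3 → [-24.0000  0.0000]·P = -204.0000
eq1−eq4 → [-24.0000  -5.0000]·P = -209.0000
2×2 solve → P = (8.5000, 1.0000)
check cable 4: ‖A_4−P‖² = 28.2500 ≈ L_4² = 28.2500 ✓

(8.5000, 1.0000)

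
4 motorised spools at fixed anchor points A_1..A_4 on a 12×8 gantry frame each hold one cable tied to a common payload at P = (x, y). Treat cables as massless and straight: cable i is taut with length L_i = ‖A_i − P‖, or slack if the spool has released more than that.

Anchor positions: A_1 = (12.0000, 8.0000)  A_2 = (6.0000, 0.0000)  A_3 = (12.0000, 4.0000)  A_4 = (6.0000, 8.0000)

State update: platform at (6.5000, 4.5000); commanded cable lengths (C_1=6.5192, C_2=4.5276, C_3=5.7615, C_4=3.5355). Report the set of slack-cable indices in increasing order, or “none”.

cable 1: L_1 = ‖A_1−P‖ = 6.5192;  C_1 = 6.5192 → taut
cable 2: L_2 = ‖A_2−P‖ = 4.5277;  C_2 = 4.5276 → taut
cable 3: L_3 = ‖A_3−P‖ = 5.5227;  C_3 = 5.7615 → slack
cable 4: L_4 = ‖A_4−P‖ = 3.5355;  C_4 = 3.5355 → taut

3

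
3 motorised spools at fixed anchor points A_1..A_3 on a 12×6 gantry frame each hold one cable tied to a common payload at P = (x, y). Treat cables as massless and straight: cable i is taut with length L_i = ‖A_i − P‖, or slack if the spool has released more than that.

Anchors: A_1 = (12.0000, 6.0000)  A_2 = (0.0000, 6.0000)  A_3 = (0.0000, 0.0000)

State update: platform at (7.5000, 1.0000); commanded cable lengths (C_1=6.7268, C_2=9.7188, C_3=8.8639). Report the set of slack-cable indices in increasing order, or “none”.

cable 1: √((4.5000)²+(5.0000)²)=6.7268, C_1=6.7268: taut
cable 2: √((-7.5000)²+(5.0000)²)=9.0139, C_2=9.7188: slack
cable 3: √((-7.5000)²+(-1.0000)²)=7.5664, C_3=8.8639: slack

2, 3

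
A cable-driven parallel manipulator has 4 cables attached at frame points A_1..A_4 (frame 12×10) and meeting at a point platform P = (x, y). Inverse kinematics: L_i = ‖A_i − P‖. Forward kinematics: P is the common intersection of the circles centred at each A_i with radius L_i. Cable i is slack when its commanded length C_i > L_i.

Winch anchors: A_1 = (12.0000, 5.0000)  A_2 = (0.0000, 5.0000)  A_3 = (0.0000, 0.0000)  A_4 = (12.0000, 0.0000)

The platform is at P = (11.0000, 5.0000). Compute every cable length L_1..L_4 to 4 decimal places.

(1.0000, 11.0000, 12.0830, 5.0990)

L_1: Δ = A_1−P = (1.0000, 0.0000) → ‖Δ‖ = √1.0000 = 1.0000
L_2: Δ = A_2−P = (-11.0000, 0.0000) → ‖Δ‖ = √121.0000 = 11.0000
L_3: Δ = A_3−P = (-11.0000, -5.0000) → ‖Δ‖ = √146.0000 = 12.0830
L_4: Δ = A_4−P = (1.0000, -5.0000) → ‖Δ‖ = √26.0000 = 5.0990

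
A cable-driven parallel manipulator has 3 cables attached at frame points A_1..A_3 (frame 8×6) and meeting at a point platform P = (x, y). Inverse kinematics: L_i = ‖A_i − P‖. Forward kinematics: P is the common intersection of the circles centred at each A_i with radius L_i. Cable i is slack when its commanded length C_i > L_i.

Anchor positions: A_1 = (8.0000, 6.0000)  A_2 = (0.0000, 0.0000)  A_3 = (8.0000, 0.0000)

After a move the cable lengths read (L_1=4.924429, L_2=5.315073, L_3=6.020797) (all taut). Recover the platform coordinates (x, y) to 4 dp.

each cable: (A_i−P)·(A_i−P) = L_i²; let c_i = ‖A_i‖²−L_i²
c_1 = 64.0000+36.0000−24.2500 = 75.7500
row 1: 16.0000x + 12.0000y = 104.0000  (c_2=-28.2500)
row 2: 0.0000x + 12.0000y = 48.0000  (c_3=27.7500)
Cramer on rows 1–2 → x = 3.5000, y = 4.0000

(3.5000, 4.0000)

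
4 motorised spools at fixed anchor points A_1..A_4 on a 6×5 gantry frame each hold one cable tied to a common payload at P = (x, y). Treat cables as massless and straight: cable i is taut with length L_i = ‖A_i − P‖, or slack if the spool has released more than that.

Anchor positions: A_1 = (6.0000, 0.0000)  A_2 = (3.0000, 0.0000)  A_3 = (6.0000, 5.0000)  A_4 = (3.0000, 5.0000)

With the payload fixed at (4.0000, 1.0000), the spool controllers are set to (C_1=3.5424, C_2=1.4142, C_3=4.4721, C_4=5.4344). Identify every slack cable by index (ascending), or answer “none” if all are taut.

1, 4

cable 1: √((2.0000)²+(-1.0000)²)=2.2361, C_1=3.5424: slack
cable 2: √((-1.0000)²+(-1.0000)²)=1.4142, C_2=1.4142: taut
cable 3: √((2.0000)²+(4.0000)²)=4.4721, C_3=4.4721: taut
cable 4: √((-1.0000)²+(4.0000)²)=4.1231, C_4=5.4344: slack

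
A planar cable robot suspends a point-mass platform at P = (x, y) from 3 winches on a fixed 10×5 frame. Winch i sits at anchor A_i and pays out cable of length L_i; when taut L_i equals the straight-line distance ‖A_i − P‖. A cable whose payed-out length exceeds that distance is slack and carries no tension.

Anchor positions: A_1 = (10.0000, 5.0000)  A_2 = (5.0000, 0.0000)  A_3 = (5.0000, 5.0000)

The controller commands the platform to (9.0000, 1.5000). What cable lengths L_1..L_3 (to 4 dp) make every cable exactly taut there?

L_1: Δ = A_1−P = (1.0000, 3.5000) → ‖Δ‖ = √13.2500 = 3.6401
L_2: Δ = A_2−P = (-4.0000, -1.5000) → ‖Δ‖ = √18.2500 = 4.2720
L_3: Δ = A_3−P = (-4.0000, 3.5000) → ‖Δ‖ = √28.2500 = 5.3151

(3.6401, 4.2720, 5.3151)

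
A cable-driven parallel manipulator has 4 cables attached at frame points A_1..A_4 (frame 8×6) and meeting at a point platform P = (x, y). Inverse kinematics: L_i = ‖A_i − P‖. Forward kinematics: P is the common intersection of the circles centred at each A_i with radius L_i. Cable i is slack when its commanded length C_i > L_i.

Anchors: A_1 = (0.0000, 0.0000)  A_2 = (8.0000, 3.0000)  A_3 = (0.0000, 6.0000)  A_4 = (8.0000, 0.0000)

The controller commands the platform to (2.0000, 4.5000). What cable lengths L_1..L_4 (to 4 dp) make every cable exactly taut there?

cable 1: Δx=-2.0000, Δy=-4.5000; L_1 = √(Δx²+Δy²) = 4.9244
cable 2: Δx=6.0000, Δy=-1.5000; L_2 = √(Δx²+Δy²) = 6.1847
cable 3: Δx=-2.0000, Δy=1.5000; L_3 = √(Δx²+Δy²) = 2.5000
cable 4: Δx=6.0000, Δy=-4.5000; L_4 = √(Δx²+Δy²) = 7.5000

(4.9244, 6.1847, 2.5000, 7.5000)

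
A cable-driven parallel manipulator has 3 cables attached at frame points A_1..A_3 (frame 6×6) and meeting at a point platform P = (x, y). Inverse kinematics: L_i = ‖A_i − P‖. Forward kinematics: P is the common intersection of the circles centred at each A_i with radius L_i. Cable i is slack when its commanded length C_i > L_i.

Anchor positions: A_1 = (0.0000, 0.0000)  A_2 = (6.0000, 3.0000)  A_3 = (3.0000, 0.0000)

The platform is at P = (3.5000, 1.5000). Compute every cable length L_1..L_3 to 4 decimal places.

(3.8079, 2.9155, 1.5811)

L_1: Δ = A_1−P = (-3.5000, -1.5000) → ‖Δ‖ = √14.5000 = 3.8079
L_2: Δ = A_2−P = (2.5000, 1.5000) → ‖Δ‖ = √8.5000 = 2.9155
L_3: Δ = A_3−P = (-0.5000, -1.5000) → ‖Δ‖ = √2.5000 = 1.5811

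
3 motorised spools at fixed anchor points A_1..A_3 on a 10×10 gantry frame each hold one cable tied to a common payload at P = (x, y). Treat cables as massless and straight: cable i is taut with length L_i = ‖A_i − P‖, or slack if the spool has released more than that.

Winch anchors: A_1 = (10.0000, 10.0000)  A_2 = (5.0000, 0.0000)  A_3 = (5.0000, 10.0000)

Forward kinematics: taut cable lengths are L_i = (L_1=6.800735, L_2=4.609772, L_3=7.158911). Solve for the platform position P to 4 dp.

(8.0000, 3.5000)

expand ‖A_i−P‖²=L_i² and subtract eq 1 (c_i ≔ ‖A_i‖²−L_i²)
c_1 = 100.0000+100.0000−46.2500 = 153.7500
eq1−eq2 → [10.0000  20.0000]·P = 150.0000
eq1−eq3 → [10.0000  0.0000]·P = 80.0000
2×2 solve → P = (8.0000, 3.5000)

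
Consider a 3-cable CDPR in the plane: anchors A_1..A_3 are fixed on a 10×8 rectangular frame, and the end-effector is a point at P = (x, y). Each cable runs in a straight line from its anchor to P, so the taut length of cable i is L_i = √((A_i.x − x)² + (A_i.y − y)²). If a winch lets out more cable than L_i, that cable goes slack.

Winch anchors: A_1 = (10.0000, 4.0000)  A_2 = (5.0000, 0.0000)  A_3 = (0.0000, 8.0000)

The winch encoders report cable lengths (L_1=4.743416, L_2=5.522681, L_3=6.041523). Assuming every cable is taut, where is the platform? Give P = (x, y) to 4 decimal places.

circle eqns → linear via eq_j − eq_1; set q_j = A_j·A_j − L_j²
q_1 = 100.0000+16.0000−22.5000 = 93.5000
10.0000·x + 8.0000·y = q_1−q_2 = 99.0000
20.0000·x − 8.0000·y = q_1−q_3 = 66.0000
solve first two rows → x=5.5000, y=5.5000

(5.5000, 5.5000)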